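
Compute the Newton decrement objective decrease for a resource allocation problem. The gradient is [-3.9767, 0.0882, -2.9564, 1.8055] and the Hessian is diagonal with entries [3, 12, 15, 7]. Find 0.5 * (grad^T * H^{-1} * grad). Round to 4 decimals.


Step 1: H is diagonal, so H^(-1) * g = [-1.3256, 0.0074, -0.1971, 0.2579].
Step 2: g^T H^(-1) g = sum_i g_i^2 / H_ii
  = (-3.9767)^2/3 + (0.0882)^2/12 + (-2.9564)^2/15 + (1.8055)^2/7
  = 5.2714 + 0.0006 + 0.5827 + 0.4657 = 6.3204
Step 3: Objective decrease = 0.5 * g^T H^(-1) g = 3.1602


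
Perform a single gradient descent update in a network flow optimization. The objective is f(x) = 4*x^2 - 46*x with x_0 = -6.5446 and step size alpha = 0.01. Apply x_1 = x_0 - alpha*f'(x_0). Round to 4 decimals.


We compute the gradient at x_0 and apply the update.
f'(x) = 8*x - 46
f'(-6.5446) = 8*-6.5446 - 46 = -98.3568
x_1 = -6.5446 - 0.01*-98.3568 = -5.561


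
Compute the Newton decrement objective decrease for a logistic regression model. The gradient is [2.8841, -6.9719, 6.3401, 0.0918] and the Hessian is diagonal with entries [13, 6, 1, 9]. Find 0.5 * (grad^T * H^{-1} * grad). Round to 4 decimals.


Step 1: H is diagonal, so H^(-1) * g = [0.2219, -1.162, 6.3401, 0.0102].
Step 2: g^T H^(-1) g = sum_i g_i^2 / H_ii
  = (2.8841)^2/13 + (-6.9719)^2/6 + (6.3401)^2/1 + (0.0918)^2/9
  = 0.6398 + 8.1012 + 40.1969 + 0.0009 = 48.9389
Step 3: Objective decrease = 0.5 * g^T H^(-1) g = 24.4694


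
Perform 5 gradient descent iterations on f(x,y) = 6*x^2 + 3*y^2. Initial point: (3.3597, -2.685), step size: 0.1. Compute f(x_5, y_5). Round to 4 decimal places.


Gradient descent on f(x,y) = 6*x^2 + 3*y^2.
Starting point: (3.3597, -2.685), alpha = 0.1
Step 1: grad_x = 2*6*3.3597 = 40.3164, grad_y = 2*3*-2.685 = -16.11
  x_1 = 3.3597 - 0.1*40.3164 = -0.6719
  y_1 = -2.685 - 0.1*-16.11 = -1.074
Step 2: grad_x = 2*6*-0.6719 = -8.0633, grad_y = 2*3*-1.074 = -6.444
  x_2 = -0.6719 - 0.1*-8.0633 = 0.1344
  y_2 = -1.074 - 0.1*-6.444 = -0.4296
Step 3: grad_x = 2*6*0.1344 = 1.6127, grad_y = 2*3*-0.4296 = -2.5776
  x_3 = 0.1344 - 0.1*1.6127 = -0.0269
  y_3 = -0.4296 - 0.1*-2.5776 = -0.1718
Step 4: grad_x = 2*6*-0.0269 = -0.3225, grad_y = 2*3*-0.1718 = -1.031
  x_4 = -0.0269 - 0.1*-0.3225 = 0.0054
  y_4 = -0.1718 - 0.1*-1.031 = -0.0687
Step 5: grad_x = 2*6*0.0054 = 0.0645, grad_y = 2*3*-0.0687 = -0.4124
  x_5 = 0.0054 - 0.1*0.0645 = -0.0011
  y_5 = -0.0687 - 0.1*-0.4124 = -0.0275
f(-0.0011, -0.0275) = 6*(-0.0011)^2 + 3*(-0.0275)^2 = 0.0023


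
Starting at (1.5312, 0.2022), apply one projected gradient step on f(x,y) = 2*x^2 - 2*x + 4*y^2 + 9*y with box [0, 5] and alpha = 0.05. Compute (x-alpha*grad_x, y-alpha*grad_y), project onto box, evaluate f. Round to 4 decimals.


Step 1: Compute gradient at (1.5312, 0.2022).
grad_x = 2*2*1.5312 - 2 = 4.1248
grad_y = 2*4*0.2022 + 9 = 10.6176
Step 2: Gradient step.
x_raw = 1.5312 - 0.05*4.1248 = 1.325
y_raw = 0.2022 - 0.05*10.6176 = -0.3287
Step 3: Project onto [0, 5].
x_proj = clip(1.325) = 1.325
y_proj = clip(-0.3287) = 0.0
Step 4: Evaluate f.
f(1.325, 0.0) = 0.8611


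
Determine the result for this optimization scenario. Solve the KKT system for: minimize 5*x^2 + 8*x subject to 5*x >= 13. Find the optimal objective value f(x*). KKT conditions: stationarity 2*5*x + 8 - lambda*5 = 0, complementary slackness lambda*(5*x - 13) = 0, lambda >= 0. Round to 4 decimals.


Step 1: Try lambda = 0 (constraint inactive).
x_unc = -8/(2*5) = -0.8
Check: 5*-0.8 = -4.0 < 13 -- violated!
Step 2: Constraint must be active: 5*x = 13
x* = 13/5 = 2.6
lambda = (2*5*2.6 + 8)/5 = 6.8
Step 3: Compute optimal value.
f(x*) = 5*2.6^2 + 8*2.6 = 54.6


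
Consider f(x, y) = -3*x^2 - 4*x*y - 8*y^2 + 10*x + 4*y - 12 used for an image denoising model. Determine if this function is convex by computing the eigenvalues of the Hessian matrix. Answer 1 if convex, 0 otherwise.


The Hessian of f(x,y) = -3*x^2 - 4*x*y - 8*y^2 + 10*x + 4*y - 12 is:
H = [[-6, -4], [-4, -16]]
Trace = -6 - 16 = -22
Determinant = -6*-16 - (-4)^2 = 80
Discriminant = (-22)^2 - 4*80 = 164.0
Eigenvalues: lambda_1 = -17.4031, lambda_2 = -4.5969
The function is not convex.

0


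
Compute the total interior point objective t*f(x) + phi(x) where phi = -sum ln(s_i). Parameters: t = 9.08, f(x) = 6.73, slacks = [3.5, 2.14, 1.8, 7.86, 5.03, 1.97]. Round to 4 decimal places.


Step 1: Compute log-barrier.
ln values: [1.2528, 0.7608, 0.5878, 2.0618, 1.6154, 0.678]
phi = -(1.2528 + 0.7608 + 0.5878 + 2.0618 + 1.6154 + 0.678) = -6.9566
Step 2: Compute augmented objective.
t*f(x) = 9.08*6.73 = 61.1084
Total = 61.1084 - 6.9566 = 54.1518


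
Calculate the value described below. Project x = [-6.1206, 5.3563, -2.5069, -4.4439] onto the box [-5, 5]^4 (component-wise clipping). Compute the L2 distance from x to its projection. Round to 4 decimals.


Project each component onto [-5, 5].
clip(-6.1206) = -5.0, clip(5.3563) = 5.0, clip(-2.5069) = -2.5069, clip(-4.4439) = -4.4439
Projection = [-5.0, 5.0, -2.5069, -4.4439]
Squared diffs: [1.2557, 0.1269, 0.0, 0.0]
Distance = sqrt(1.3826) = 1.1759


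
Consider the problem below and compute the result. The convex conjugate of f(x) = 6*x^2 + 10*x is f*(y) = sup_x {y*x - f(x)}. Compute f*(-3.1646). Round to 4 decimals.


f*(y) = sup_x {y*x - a*x^2 - b*x} = sup_x {(y-b)*x - a*x^2}
FOC: (y - b) - 2a*x = 0 => x* = (y - b)/(2a)
x* = (-3.1646 - 10)/(2*6) = -1.0971
f*(-3.1646) = (y-b)^2/(4a) = (-3.1646 - 10)^2/(4*6)
= 173.3067/24 = 7.2211


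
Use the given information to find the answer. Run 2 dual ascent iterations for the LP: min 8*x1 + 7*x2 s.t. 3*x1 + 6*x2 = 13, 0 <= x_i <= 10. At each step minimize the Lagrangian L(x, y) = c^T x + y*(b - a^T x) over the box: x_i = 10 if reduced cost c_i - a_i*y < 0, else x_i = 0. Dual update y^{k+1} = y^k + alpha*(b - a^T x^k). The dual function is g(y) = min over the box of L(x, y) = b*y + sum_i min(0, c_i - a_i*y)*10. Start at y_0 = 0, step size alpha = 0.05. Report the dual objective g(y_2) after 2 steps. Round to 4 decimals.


Dual ascent for LP: min 8*x1 + 7*x2, 3*x1 + 6*x2 = 13, 0 <= x_i <= 10
Step 1: y^k = 0.0, reduced costs: (8.0, 7.0)
  x^k = (0.0, 0.0), subgradient = b - a^T x = 13.0
  y^{k+1} = 0.0 + 0.05*13.0 = 0.65
Step 2: y^k = 0.65, reduced costs: (6.05, 3.1)
  x^k = (0.0, 0.0), subgradient = b - a^T x = 13.0
  y^{k+1} = 0.65 + 0.05*13.0 = 1.3
Dual objective at y_2 = 1.3: reduced costs (4.1, -0.8), box minimizer x = (0.0, 10.0)
g(y_2) = b*y + (c1 - a1*y)*x1 + (c2 - a2*y)*x2 = 13*1.3 + 4.1*0.0 + (-0.8)*10.0 = 16.9 + 0.0 - 8.0 = 8.9


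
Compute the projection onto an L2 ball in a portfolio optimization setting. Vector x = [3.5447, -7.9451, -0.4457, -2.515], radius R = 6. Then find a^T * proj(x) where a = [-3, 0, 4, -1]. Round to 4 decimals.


Step 1: Compute ||x|| (intermediates to 6 decimals).
||x|| = sqrt(3.5447^2 + (-7.9451)^2 + (-0.4457)^2 + (-2.515)^2) = 9.06716
Step 2: Project.
Since ||x|| > R, scale = R/||x|| = 6/9.06716 = 0.661729, proj(x) = scale * x
proj(x) = [2.345631, -5.257503, -0.294933, -1.664248]
Step 3: Dot product.
a^T * proj(x) = -3*2.345631 + 0*(-5.257503) + 4*(-0.294933) - 1*(-1.664248) = -6.5524


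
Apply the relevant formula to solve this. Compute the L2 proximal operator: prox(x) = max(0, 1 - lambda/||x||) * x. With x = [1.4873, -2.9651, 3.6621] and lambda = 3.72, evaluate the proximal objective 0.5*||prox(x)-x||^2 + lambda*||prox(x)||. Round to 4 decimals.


Step 1: Compute ||x||.
||x|| = 4.9411
Step 2: Compute scaling factor.
scale = max(0, 1 - 3.72/4.9411) = 0.2471
Step 3: prox(x) = [0.3676, -0.7328, 0.905]
||prox(x)|| = 1.2211
Step 4: Proximal objective.
0.5*||prox-x||^2 = 6.9192
lambda*||prox|| = 4.5425
Total = 11.4618


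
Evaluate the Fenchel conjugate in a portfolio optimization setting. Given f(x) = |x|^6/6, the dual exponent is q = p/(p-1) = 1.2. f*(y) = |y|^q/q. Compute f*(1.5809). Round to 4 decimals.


The conjugate exponent q satisfies 1/p + 1/q = 1.
p = 6, so q = 6/(6 - 1) = 1.2
|y|^q = 1.5809^1.2 = 1.7325
f*(1.5809) = 1.7325 / 1.2 = 1.4438


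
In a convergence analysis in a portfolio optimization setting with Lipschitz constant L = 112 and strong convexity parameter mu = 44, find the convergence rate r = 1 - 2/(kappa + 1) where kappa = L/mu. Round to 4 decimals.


Step 1: Compute the condition number.
kappa = L/mu = 112/44 = 2.5455
Step 2: Compute the convergence rate.
r = 1 - 2/(kappa + 1) = 1 - 2*mu/(L + mu) = (L - mu)/(L + mu) = 68/156 = 0.4359


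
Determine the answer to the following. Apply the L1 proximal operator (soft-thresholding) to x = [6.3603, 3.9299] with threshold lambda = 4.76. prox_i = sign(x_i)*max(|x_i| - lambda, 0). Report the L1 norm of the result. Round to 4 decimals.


Soft-thresholding with lambda = 4.76:
prox(6.3603) = sign(6.3603)*max(|6.3603| - 4.76, 0) = 1.6003
prox(3.9299) = sign(3.9299)*max(|3.9299| - 4.76, 0) = 0.0
prox(x) = [1.6003, 0.0]
||prox(x)||_1 = 1.6003 + 0.0 = 1.6003


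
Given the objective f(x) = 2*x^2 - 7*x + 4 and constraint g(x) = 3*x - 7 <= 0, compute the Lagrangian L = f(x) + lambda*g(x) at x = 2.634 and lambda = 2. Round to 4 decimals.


Step 1: Evaluate f(x).
f(2.634) = 2*2.634^2 - 7*2.634 + 4 = -0.5621
Step 2: Evaluate g(x).
g(2.634) = 3*2.634 - 7 = 0.902
Step 3: Compute Lagrangian.
L = -0.5621 + 2*0.902 = 1.2419


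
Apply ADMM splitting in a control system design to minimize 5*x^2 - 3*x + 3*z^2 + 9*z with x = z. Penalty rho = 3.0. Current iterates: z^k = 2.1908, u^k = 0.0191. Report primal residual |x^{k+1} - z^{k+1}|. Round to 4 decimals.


ADMM iteration with rho = 3.0, z^k = 2.1908, u^k = 0.0191
Step 1: x-update.
Minimize 5*x^2 - 3*x + (3.0/2)*(x - 2.1908 + 0.0191)^2
FOC: (2*5 + 3.0)*x = 3 + 3.0*(2.1908 - 0.0191)
x^{k+1} = 0.7319
Step 2: z-update.
Minimize 3*z^2 + 9*z + (3.0/2)*(0.7319 - z + 0.0191)^2
FOC: (2*3 + 3.0)*z = -9 + 3.0*(0.7319 + 0.0191)
z^{k+1} = -0.7497
Step 3: u-update.
u^{k+1} = 0.0191 + 0.7319 + 0.7497 = 1.5007
Step 4: Primal residual = |0.7319 + 0.7497| = 1.4816


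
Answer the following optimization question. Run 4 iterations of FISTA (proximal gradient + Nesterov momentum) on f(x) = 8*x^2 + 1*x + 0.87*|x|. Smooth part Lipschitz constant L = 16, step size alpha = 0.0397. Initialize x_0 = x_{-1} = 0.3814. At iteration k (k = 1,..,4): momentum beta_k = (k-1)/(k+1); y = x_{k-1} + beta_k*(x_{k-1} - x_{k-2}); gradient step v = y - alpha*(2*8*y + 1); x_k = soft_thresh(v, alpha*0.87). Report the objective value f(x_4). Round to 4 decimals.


FISTA on f(x) = 8*x^2 + 1*x + 0.87*|x|
L = 16, alpha = 0.0397
Iteration 1: beta = 0.0, y = 0.3814 + 0.0*(0.3814 - 0.3814) = 0.3814
  grad(y) = 7.1024, v = y - alpha*grad = 0.0994
  prox(v) = soft_thresh(0.0994, 0.0345) = 0.0649
Iteration 2: beta = 0.3333, y = 0.0649 + 0.3333*(0.0649 - 0.3814) = -0.0406
  grad(y) = 0.3503, v = y - alpha*grad = -0.0545
  prox(v) = soft_thresh(-0.0545, 0.0345) = -0.02
Iteration 3: beta = 0.5, y = -0.02 + 0.5*(-0.02 - 0.0649) = -0.0624
  grad(y) = 0.0015, v = y - alpha*grad = -0.0625
  prox(v) = soft_thresh(-0.0625, 0.0345) = -0.0279
Iteration 4: beta = 0.6, y = -0.0279 + 0.6*(-0.0279 + 0.02) = -0.0327
  grad(y) = 0.4768, v = y - alpha*grad = -0.0516
  prox(v) = soft_thresh(-0.0516, 0.0345) = -0.0171
f(x_4) = 8*(-0.0171)^2 + 1*(-0.0171) + 0.87*|-0.0171| = 0.0001


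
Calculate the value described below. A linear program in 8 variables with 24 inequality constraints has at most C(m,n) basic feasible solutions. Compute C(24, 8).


Each vertex corresponds to some choice of n active constraints out of m, so the number of vertices is at most C(m, n) = m! / (n!(m-n)!).
m = 24, n = 8
Numerator: 24 * 23 * 22 * 21 * 20 * 19 * 18 * 17
Denominator: 8! = 40320
C(24, 8) = 735471


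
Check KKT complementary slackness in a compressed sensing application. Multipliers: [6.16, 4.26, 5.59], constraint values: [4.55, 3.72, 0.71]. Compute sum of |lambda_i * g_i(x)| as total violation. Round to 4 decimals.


KKT complementary slackness check:
lambda_1 * g_1 = 6.16 * 4.55 = 28.028
lambda_2 * g_2 = 4.26 * 3.72 = 15.8472
lambda_3 * g_3 = 5.59 * 0.71 = 3.9689
Total violation = 28.028 + 15.8472 + 3.9689 = 47.8441


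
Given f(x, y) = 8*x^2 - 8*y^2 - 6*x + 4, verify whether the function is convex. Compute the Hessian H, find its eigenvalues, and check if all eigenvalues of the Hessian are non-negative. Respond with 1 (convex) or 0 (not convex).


The Hessian of f(x,y) = 8*x^2 - 8*y^2 - 6*x + 4 is:
H = [[16, 0], [0, -16]]
Trace = 16 - 16 = 0
Determinant = 16*-16 - (0)^2 = -256
Discriminant = (0)^2 - 4*-256 = 1024.0
Eigenvalues: lambda_1 = -16.0, lambda_2 = 16.0
The function is not convex.

0


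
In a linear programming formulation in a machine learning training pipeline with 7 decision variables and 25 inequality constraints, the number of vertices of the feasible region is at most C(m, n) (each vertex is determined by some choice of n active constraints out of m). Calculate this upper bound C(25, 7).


Each vertex corresponds to some choice of n active constraints out of m, so the number of vertices is at most C(m, n) = m! / (n!(m-n)!).
m = 25, n = 7
Numerator: 25 * 24 * 23 * 22 * 21 * 20 * 19
Denominator: 7! = 5040
C(25, 7) = 480700


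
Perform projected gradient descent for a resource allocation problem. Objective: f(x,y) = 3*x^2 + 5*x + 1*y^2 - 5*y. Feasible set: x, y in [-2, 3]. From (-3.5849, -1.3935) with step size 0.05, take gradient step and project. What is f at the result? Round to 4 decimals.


Step 1: Compute gradient at (-3.5849, -1.3935).
grad_x = 2*3*-3.5849 + 5 = -16.5094
grad_y = 2*1*-1.3935 - 5 = -7.787
Step 2: Gradient step.
x_raw = -3.5849 - 0.05*-16.5094 = -2.7594
y_raw = -1.3935 - 0.05*-7.787 = -1.0042
Step 3: Project onto [-2, 3].
x_proj = clip(-2.7594) = -2.0
y_proj = clip(-1.0042) = -1.0042
Step 4: Evaluate f.
f(-2.0, -1.0042) = 8.0291


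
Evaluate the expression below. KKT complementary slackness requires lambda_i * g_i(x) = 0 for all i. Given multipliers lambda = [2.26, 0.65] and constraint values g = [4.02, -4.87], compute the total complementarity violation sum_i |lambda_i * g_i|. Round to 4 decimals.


KKT complementary slackness check:
lambda_1 * g_1 = 2.26 * 4.02 = 9.0852
lambda_2 * g_2 = 0.65 * -4.87 = -3.1655
Total violation = 9.0852 + 3.1655 = 12.2507


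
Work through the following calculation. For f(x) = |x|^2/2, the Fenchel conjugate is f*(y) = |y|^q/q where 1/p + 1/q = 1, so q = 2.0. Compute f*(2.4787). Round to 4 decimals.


The conjugate exponent q satisfies 1/p + 1/q = 1.
p = 2, so q = 2/(2 - 1) = 2.0
|y|^q = 2.4787^2.0 = 6.144
f*(2.4787) = 6.144 / 2.0 = 3.072


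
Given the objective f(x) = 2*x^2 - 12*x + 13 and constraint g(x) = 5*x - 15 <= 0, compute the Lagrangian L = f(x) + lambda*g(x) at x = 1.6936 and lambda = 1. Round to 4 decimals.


Step 1: Evaluate f(x).
f(1.6936) = 2*1.6936^2 - 12*1.6936 + 13 = -1.5866
Step 2: Evaluate g(x).
g(1.6936) = 5*1.6936 - 15 = -6.532
Step 3: Compute Lagrangian.
L = -1.5866 + 1*-6.532 = -8.1186


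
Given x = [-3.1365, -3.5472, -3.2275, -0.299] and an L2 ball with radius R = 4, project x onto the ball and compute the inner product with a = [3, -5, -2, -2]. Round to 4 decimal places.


Step 1: Compute ||x|| (intermediates to 6 decimals).
||x|| = sqrt((-3.1365)^2 + (-3.5472)^2 + (-3.2275)^2 + (-0.299)^2) = 5.738155
Step 2: Project.
Since ||x|| > R, scale = R/||x|| = 4/5.738155 = 0.697088, proj(x) = scale * x
proj(x) = [-2.186417, -2.472711, -2.249852, -0.208429]
Step 3: Dot product.
a^T * proj(x) = 3*(-2.186417) - 5*(-2.472711) - 2*(-2.249852) - 2*(-0.208429) = 10.7209


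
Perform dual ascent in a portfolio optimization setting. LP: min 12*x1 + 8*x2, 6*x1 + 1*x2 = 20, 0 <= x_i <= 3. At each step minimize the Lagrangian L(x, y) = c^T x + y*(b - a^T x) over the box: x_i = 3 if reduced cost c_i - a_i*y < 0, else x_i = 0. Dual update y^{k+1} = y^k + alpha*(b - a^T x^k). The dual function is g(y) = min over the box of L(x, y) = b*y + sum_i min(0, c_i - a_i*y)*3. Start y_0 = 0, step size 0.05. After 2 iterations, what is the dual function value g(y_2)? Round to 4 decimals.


Dual ascent for LP: min 12*x1 + 8*x2, 6*x1 + 1*x2 = 20, 0 <= x_i <= 3
Step 1: y^k = 0.0, reduced costs: (12.0, 8.0)
  x^k = (0.0, 0.0), subgradient = b - a^T x = 20.0
  y^{k+1} = 0.0 + 0.05*20.0 = 1.0
Step 2: y^k = 1.0, reduced costs: (6.0, 7.0)
  x^k = (0.0, 0.0), subgradient = b - a^T x = 20.0
  y^{k+1} = 1.0 + 0.05*20.0 = 2.0
Dual objective at y_2 = 2.0: reduced costs (0.0, 6.0), box minimizer x = (0.0, 0.0)
g(y_2) = b*y + (c1 - a1*y)*x1 + (c2 - a2*y)*x2 = 20*2.0 + 0.0*0.0 + 6.0*0.0 = 40.0 + 0.0 + 0.0 = 40.0


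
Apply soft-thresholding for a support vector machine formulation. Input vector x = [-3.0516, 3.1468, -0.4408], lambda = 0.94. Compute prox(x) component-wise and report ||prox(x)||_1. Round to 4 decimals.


Soft-thresholding with lambda = 0.94:
prox(-3.0516) = sign(-3.0516)*max(|-3.0516| - 0.94, 0) = -2.1116
prox(3.1468) = sign(3.1468)*max(|3.1468| - 0.94, 0) = 2.2068
prox(-0.4408) = sign(-0.4408)*max(|-0.4408| - 0.94, 0) = 0.0
prox(x) = [-2.1116, 2.2068, 0.0]
||prox(x)||_1 = 2.1116 + 2.2068 + 0.0 = 4.3184


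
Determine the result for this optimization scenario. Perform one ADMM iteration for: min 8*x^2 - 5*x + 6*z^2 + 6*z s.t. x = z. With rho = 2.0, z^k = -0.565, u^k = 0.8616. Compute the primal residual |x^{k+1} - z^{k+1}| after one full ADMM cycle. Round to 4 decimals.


ADMM iteration with rho = 2.0, z^k = -0.565, u^k = 0.8616
Step 1: x-update.
Minimize 8*x^2 - 5*x + (2.0/2)*(x + 0.565 + 0.8616)^2
FOC: (2*8 + 2.0)*x = 5 + 2.0*(-0.565 - 0.8616)
x^{k+1} = 0.1193
Step 2: z-update.
Minimize 6*z^2 + 6*z + (2.0/2)*(0.1193 - z + 0.8616)^2
FOC: (2*6 + 2.0)*z = -6 + 2.0*(0.1193 + 0.8616)
z^{k+1} = -0.2884
Step 3: u-update.
u^{k+1} = 0.8616 + 0.1193 + 0.2884 = 1.2693
Step 4: Primal residual = |0.1193 + 0.2884| = 0.4077


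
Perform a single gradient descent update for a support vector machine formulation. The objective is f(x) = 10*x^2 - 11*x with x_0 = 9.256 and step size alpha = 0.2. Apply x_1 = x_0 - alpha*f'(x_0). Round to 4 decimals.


We compute the gradient at x_0 and apply the update.
f'(x) = 20*x - 11
f'(9.256) = 20*9.256 - 11 = 174.12
x_1 = 9.256 - 0.2*174.12 = -25.568


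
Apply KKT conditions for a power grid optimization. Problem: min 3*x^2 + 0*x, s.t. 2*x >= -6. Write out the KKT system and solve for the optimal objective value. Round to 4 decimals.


Step 1: Try lambda = 0 (constraint inactive).
Stationarity: 2*3*x + 0 = 0
x* = 0/(2*3) = 0.0
Check constraint: 2*0.0 = 0.0 >= -6 -- satisfied.
Step 2: Compute optimal value.
f(x*) = 3*0.0^2 + 0*0.0 = 0.0


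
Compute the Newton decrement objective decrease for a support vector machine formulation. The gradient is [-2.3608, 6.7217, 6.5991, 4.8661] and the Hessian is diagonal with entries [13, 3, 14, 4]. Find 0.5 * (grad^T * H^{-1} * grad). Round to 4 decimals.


Step 1: H is diagonal, so H^(-1) * g = [-0.1816, 2.2406, 0.4714, 1.2165].
Step 2: g^T H^(-1) g = sum_i g_i^2 / H_ii
  = (-2.3608)^2/13 + (6.7217)^2/3 + (6.5991)^2/14 + (4.8661)^2/4
  = 0.4287 + 15.0604 + 3.1106 + 5.9197 = 24.5195
Step 3: Objective decrease = 0.5 * g^T H^(-1) g = 12.2597


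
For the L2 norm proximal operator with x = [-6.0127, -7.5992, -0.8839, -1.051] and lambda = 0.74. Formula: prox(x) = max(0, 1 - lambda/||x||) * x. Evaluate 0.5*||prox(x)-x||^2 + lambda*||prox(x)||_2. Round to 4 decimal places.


Step 1: Compute ||x||.
||x|| = 9.787
Step 2: Compute scaling factor.
scale = max(0, 1 - 0.74/9.787) = 0.9244
Step 3: prox(x) = [-5.5581, -7.0246, -0.8171, -0.9715]
||prox(x)|| = 9.047
Step 4: Proximal objective.
0.5*||prox-x||^2 = 0.2738
lambda*||prox|| = 6.6948
Total = 6.9686


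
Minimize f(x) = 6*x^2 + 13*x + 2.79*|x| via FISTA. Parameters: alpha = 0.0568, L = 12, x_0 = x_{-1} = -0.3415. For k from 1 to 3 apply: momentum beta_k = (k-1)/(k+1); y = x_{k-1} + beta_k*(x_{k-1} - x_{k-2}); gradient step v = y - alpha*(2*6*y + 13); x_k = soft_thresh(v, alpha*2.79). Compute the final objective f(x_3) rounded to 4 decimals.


FISTA on f(x) = 6*x^2 + 13*x + 2.79*|x|
L = 12, alpha = 0.0568
Iteration 1: beta = 0.0, y = -0.3415 + 0.0*(-0.3415 + 0.3415) = -0.3415
  grad(y) = 8.902, v = y - alpha*grad = -0.8471
  prox(v) = soft_thresh(-0.8471, 0.1585) = -0.6887
Iteration 2: beta = 0.3333, y = -0.6887 + 0.3333*(-0.6887 + 0.3415) = -0.8044
  grad(y) = 3.3474, v = y - alpha*grad = -0.9945
  prox(v) = soft_thresh(-0.9945, 0.1585) = -0.836
Iteration 3: beta = 0.5, y = -0.836 + 0.5*(-0.836 + 0.6887) = -0.9097
  grad(y) = 2.0832, v = y - alpha*grad = -1.0281
  prox(v) = soft_thresh(-1.0281, 0.1585) = -0.8696
f(x_3) = 6*(-0.8696)^2 + 13*(-0.8696) + 2.79*|-0.8696| = -4.3414


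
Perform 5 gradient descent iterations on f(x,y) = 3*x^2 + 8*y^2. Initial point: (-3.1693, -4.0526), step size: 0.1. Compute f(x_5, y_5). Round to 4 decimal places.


Gradient descent on f(x,y) = 3*x^2 + 8*y^2.
Starting point: (-3.1693, -4.0526), alpha = 0.1
Step 1: grad_x = 2*3*-3.1693 = -19.0158, grad_y = 2*8*-4.0526 = -64.8416
  x_1 = -3.1693 - 0.1*-19.0158 = -1.2677
  y_1 = -4.0526 - 0.1*-64.8416 = 2.4316
Step 2: grad_x = 2*3*-1.2677 = -7.6063, grad_y = 2*8*2.4316 = 38.905
  x_2 = -1.2677 - 0.1*-7.6063 = -0.5071
  y_2 = 2.4316 - 0.1*38.905 = -1.4589
Step 3: grad_x = 2*3*-0.5071 = -3.0425, grad_y = 2*8*-1.4589 = -23.343
  x_3 = -0.5071 - 0.1*-3.0425 = -0.2028
  y_3 = -1.4589 - 0.1*-23.343 = 0.8754
Step 4: grad_x = 2*3*-0.2028 = -1.217, grad_y = 2*8*0.8754 = 14.0058
  x_4 = -0.2028 - 0.1*-1.217 = -0.0811
  y_4 = 0.8754 - 0.1*14.0058 = -0.5252
Step 5: grad_x = 2*3*-0.0811 = -0.4868, grad_y = 2*8*-0.5252 = -8.4035
  x_5 = -0.0811 - 0.1*-0.4868 = -0.0325
  y_5 = -0.5252 - 0.1*-8.4035 = 0.3151
f(-0.0325, 0.3151) = 3*(-0.0325)^2 + 8*0.3151^2 = 0.7976


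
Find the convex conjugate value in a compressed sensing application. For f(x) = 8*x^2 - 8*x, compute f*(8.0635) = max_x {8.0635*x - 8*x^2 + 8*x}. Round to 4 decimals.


f*(y) = sup_x {y*x - a*x^2 - b*x} = sup_x {(y-b)*x - a*x^2}
FOC: (y - b) - 2a*x = 0 => x* = (y - b)/(2a)
x* = (8.0635 + 8)/(2*8) = 1.004
f*(8.0635) = (y-b)^2/(4a) = (8.0635 + 8)^2/(4*8)
= 258.036/32 = 8.0636


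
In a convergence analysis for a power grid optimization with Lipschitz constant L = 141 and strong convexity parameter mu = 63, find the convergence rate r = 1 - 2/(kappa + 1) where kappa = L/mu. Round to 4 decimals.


Step 1: Compute the condition number.
kappa = L/mu = 141/63 = 2.2381
Step 2: Compute the convergence rate.
r = 1 - 2/(kappa + 1) = 1 - 2*mu/(L + mu) = (L - mu)/(L + mu) = 78/204 = 0.3824


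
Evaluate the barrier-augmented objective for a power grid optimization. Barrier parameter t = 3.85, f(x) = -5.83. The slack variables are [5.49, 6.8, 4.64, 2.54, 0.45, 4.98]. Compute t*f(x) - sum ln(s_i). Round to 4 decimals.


Step 1: Compute log-barrier.
ln values: [1.7029, 1.9169, 1.5347, 0.9322, -0.7985, 1.6054]
phi = -(1.7029 + 1.9169 + 1.5347 + 0.9322 - 0.7985 + 1.6054) = -6.8937
Step 2: Compute augmented objective.
t*f(x) = 3.85*-5.83 = -22.4455
Total = -22.4455 - 6.8937 = -29.3392


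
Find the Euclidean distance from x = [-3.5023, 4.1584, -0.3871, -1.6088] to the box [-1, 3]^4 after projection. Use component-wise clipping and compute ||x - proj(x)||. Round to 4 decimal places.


Project each component onto [-1, 3].
clip(-3.5023) = -1.0, clip(4.1584) = 3.0, clip(-0.3871) = -0.3871, clip(-1.6088) = -1.0
Projection = [-1.0, 3.0, -0.3871, -1.0]
Squared diffs: [6.2615, 1.3419, 0.0, 0.3706]
Distance = sqrt(7.974) = 2.8238


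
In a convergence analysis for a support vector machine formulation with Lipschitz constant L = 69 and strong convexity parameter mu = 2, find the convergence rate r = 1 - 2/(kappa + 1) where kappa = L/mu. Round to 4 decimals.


Step 1: Compute the condition number.
kappa = L/mu = 69/2 = 34.5
Step 2: Compute the convergence rate.
r = 1 - 2/(kappa + 1) = 1 - 2*mu/(L + mu) = (L - mu)/(L + mu) = 67/71 = 0.9437


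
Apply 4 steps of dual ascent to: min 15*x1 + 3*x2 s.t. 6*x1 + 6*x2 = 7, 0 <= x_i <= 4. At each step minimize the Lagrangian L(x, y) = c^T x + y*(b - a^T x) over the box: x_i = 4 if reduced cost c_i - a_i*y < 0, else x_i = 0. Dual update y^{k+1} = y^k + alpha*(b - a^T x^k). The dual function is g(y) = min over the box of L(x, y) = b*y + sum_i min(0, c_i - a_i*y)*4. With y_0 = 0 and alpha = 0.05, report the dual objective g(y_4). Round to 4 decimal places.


Dual ascent for LP: min 15*x1 + 3*x2, 6*x1 + 6*x2 = 7, 0 <= x_i <= 4
Step 1: y^k = 0.0, reduced costs: (15.0, 3.0)
  x^k = (0.0, 0.0), subgradient = b - a^T x = 7.0
  y^{k+1} = 0.0 + 0.05*7.0 = 0.35
Step 2: y^k = 0.35, reduced costs: (12.9, 0.9)
  x^k = (0.0, 0.0), subgradient = b - a^T x = 7.0
  y^{k+1} = 0.35 + 0.05*7.0 = 0.7
Step 3: y^k = 0.7, reduced costs: (10.8, -1.2)
  x^k = (0.0, 4.0), subgradient = b - a^T x = -17.0
  y^{k+1} = 0.7 + 0.05*-17.0 = -0.15
Step 4: y^k = -0.15, reduced costs: (15.9, 3.9)
  x^k = (0.0, 0.0), subgradient = b - a^T x = 7.0
  y^{k+1} = -0.15 + 0.05*7.0 = 0.2
Dual objective at y_4 = 0.2: reduced costs (13.8, 1.8), box minimizer x = (0.0, 0.0)
g(y_4) = b*y + (c1 - a1*y)*x1 + (c2 - a2*y)*x2 = 7*0.2 + 13.8*0.0 + 1.8*0.0 = 1.4 + 0.0 + 0.0 = 1.4


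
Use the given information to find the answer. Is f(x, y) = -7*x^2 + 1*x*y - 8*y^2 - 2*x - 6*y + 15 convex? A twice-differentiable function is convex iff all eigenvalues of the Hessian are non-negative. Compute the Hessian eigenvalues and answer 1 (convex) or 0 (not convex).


The Hessian of f(x,y) = -7*x^2 + 1*x*y - 8*y^2 - 2*x - 6*y + 15 is:
H = [[-14, 1], [1, -16]]
Trace = -14 - 16 = -30
Determinant = -14*-16 - (1)^2 = 223
Discriminant = (-30)^2 - 4*223 = 8.0
Eigenvalues: lambda_1 = -16.4142, lambda_2 = -13.5858
The function is not convex.

0


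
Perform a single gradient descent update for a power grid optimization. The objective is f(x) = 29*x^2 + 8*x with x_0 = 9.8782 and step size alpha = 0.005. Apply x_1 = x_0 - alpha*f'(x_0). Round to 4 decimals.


We compute the gradient at x_0 and apply the update.
f'(x) = 58*x + 8
f'(9.8782) = 58*9.8782 + 8 = 580.9356
x_1 = 9.8782 - 0.005*580.9356 = 6.9735


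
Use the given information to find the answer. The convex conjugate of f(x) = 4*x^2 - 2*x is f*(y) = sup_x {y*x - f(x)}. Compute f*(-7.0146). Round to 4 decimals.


f*(y) = sup_x {y*x - a*x^2 - b*x} = sup_x {(y-b)*x - a*x^2}
FOC: (y - b) - 2a*x = 0 => x* = (y - b)/(2a)
x* = (-7.0146 + 2)/(2*4) = -0.6268
f*(-7.0146) = (y-b)^2/(4a) = (-7.0146 + 2)^2/(4*4)
= 25.1462/16 = 1.5716


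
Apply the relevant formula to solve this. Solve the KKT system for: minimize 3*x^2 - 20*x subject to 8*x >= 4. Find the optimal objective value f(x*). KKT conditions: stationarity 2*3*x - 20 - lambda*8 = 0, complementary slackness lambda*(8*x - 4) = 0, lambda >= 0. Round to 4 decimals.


Step 1: Try lambda = 0 (constraint inactive).
Stationarity: 2*3*x - 20 = 0
x* = 20/(2*3) = 10/3 = 3.3333 (rounded; the exact value 10/3 is used below)
Check constraint: 8*3.3333 = 26.6664 >= 4 -- satisfied.
Step 2: Compute optimal value.
f(x*) = 3*(10/3)^2 - 20*(10/3) = -33.3333


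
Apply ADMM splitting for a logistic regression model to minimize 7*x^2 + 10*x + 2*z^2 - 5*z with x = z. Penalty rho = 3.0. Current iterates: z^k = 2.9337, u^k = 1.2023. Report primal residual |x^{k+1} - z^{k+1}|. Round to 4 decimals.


ADMM iteration with rho = 3.0, z^k = 2.9337, u^k = 1.2023
Step 1: x-update.
Minimize 7*x^2 + 10*x + (3.0/2)*(x - 2.9337 + 1.2023)^2
FOC: (2*7 + 3.0)*x = -10 + 3.0*(2.9337 - 1.2023)
x^{k+1} = -0.2827
Step 2: z-update.
Minimize 2*z^2 - 5*z + (3.0/2)*(-0.2827 - z + 1.2023)^2
FOC: (2*2 + 3.0)*z = 5 + 3.0*(-0.2827 + 1.2023)
z^{k+1} = 1.1084
Step 3: u-update.
u^{k+1} = 1.2023 - 0.2827 - 1.1084 = -0.1888
Step 4: Primal residual = |-0.2827 - 1.1084| = 1.3911


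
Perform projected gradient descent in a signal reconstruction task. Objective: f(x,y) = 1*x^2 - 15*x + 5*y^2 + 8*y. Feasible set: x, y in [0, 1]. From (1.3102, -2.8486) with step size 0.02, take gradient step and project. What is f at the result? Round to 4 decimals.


Step 1: Compute gradient at (1.3102, -2.8486).
grad_x = 2*1*1.3102 - 15 = -12.3796
grad_y = 2*5*-2.8486 + 8 = -20.486
Step 2: Gradient step.
x_raw = 1.3102 - 0.02*-12.3796 = 1.5578
y_raw = -2.8486 - 0.02*-20.486 = -2.4389
Step 3: Project onto [0, 1].
x_proj = clip(1.5578) = 1.0
y_proj = clip(-2.4389) = 0.0
Step 4: Evaluate f.
f(1.0, 0.0) = -14.0


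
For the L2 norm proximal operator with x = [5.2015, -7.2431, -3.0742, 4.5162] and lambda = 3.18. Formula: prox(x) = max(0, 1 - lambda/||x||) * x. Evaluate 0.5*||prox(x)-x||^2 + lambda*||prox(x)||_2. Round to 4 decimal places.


Step 1: Compute ||x||.
||x|| = 10.4578
Step 2: Compute scaling factor.
scale = max(0, 1 - 3.18/10.4578) = 0.6959
Step 3: prox(x) = [3.6198, -5.0406, -2.1394, 3.1429]
||prox(x)|| = 7.2778
Step 4: Proximal objective.
0.5*||prox-x||^2 = 5.0562
lambda*||prox|| = 23.1434
Total = 28.1995


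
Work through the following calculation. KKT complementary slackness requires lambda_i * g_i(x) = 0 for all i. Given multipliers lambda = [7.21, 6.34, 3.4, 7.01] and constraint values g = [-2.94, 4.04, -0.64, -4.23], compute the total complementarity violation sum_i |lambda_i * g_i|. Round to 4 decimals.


KKT complementary slackness check:
lambda_1 * g_1 = 7.21 * -2.94 = -21.1974
lambda_2 * g_2 = 6.34 * 4.04 = 25.6136
lambda_3 * g_3 = 3.4 * -0.64 = -2.176
lambda_4 * g_4 = 7.01 * -4.23 = -29.6523
Total violation = 21.1974 + 25.6136 + 2.176 + 29.6523 = 78.6393


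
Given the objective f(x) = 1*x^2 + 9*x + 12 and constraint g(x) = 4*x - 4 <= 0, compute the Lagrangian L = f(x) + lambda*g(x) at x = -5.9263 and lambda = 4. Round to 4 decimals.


Step 1: Evaluate f(x).
f(-5.9263) = 1*(-5.9263)^2 + 9*(-5.9263) + 12 = -6.2157
Step 2: Evaluate g(x).
g(-5.9263) = 4*-5.9263 - 4 = -27.7052
Step 3: Compute Lagrangian.
L = -6.2157 + 4*-27.7052 = -117.0365


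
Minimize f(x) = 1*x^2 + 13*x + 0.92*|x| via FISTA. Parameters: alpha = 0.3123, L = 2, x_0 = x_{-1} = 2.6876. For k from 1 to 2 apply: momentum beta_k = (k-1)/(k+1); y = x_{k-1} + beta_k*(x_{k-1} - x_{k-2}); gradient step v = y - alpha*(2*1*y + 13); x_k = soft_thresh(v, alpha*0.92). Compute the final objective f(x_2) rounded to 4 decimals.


FISTA on f(x) = 1*x^2 + 13*x + 0.92*|x|
L = 2, alpha = 0.3123
Iteration 1: beta = 0.0, y = 2.6876 + 0.0*(2.6876 - 2.6876) = 2.6876
  grad(y) = 18.3752, v = y - alpha*grad = -3.051
  prox(v) = soft_thresh(-3.051, 0.2873) = -2.7637
Iteration 2: beta = 0.3333, y = -2.7637 + 0.3333*(-2.7637 - 2.6876) = -4.5807
  grad(y) = 3.8385, v = y - alpha*grad = -5.7795
  prox(v) = soft_thresh(-5.7795, 0.2873) = -5.4922
f(x_2) = 1*(-5.4922)^2 + 13*(-5.4922) + 0.92*|-5.4922| = -36.1815


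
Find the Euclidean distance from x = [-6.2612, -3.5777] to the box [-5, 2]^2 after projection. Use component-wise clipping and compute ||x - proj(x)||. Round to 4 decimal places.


Project each component onto [-5, 2].
clip(-6.2612) = -5.0, clip(-3.5777) = -3.5777
Projection = [-5.0, -3.5777]
Squared diffs: [1.5906, 0.0]
Distance = sqrt(1.5906) = 1.2612


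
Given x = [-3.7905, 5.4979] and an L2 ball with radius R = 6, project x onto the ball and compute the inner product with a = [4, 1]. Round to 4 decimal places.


Step 1: Compute ||x|| (intermediates to 6 decimals).
||x|| = sqrt((-3.7905)^2 + 5.4979^2) = 6.677933
Step 2: Project.
Since ||x|| > R, scale = R/||x|| = 6/6.677933 = 0.898482, proj(x) = scale * x
proj(x) = [-3.405696, 4.939764]
Step 3: Dot product.
a^T * proj(x) = 4*(-3.405696) + 1*4.939764 = -8.683


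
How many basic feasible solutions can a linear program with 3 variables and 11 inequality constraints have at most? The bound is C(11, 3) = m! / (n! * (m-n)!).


Each vertex corresponds to some choice of n active constraints out of m, so the number of vertices is at most C(m, n) = m! / (n!(m-n)!).
m = 11, n = 3
Numerator: 11 * 10 * 9
Denominator: 3! = 6
C(11, 3) = 165


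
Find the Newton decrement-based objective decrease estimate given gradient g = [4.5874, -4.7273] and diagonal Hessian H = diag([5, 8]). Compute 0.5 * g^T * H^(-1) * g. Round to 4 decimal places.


Step 1: H is diagonal, so H^(-1) * g = [0.9175, -0.5909].
Step 2: g^T H^(-1) g = sum_i g_i^2 / H_ii
  = (4.5874)^2/5 + (-4.7273)^2/8
  = 4.2088 + 2.7934 = 7.0023
Step 3: Objective decrease = 0.5 * g^T H^(-1) g = 3.5011


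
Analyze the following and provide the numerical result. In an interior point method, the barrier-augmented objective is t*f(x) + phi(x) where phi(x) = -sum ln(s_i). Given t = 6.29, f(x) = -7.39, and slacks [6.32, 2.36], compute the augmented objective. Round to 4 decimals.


Step 1: Compute log-barrier.
ln values: [1.8437, 0.8587]
phi = -(1.8437 + 0.8587) = -2.7024
Step 2: Compute augmented objective.
t*f(x) = 6.29*-7.39 = -46.4831
Total = -46.4831 - 2.7024 = -49.1855


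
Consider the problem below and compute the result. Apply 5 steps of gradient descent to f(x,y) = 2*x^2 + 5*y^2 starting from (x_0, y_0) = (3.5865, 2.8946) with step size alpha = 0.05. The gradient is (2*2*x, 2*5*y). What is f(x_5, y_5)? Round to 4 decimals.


Gradient descent on f(x,y) = 2*x^2 + 5*y^2.
Starting point: (3.5865, 2.8946), alpha = 0.05
Step 1: grad_x = 2*2*3.5865 = 14.346, grad_y = 2*5*2.8946 = 28.946
  x_1 = 3.5865 - 0.05*14.346 = 2.8692
  y_1 = 2.8946 - 0.05*28.946 = 1.4473
Step 2: grad_x = 2*2*2.8692 = 11.4768, grad_y = 2*5*1.4473 = 14.473
  x_2 = 2.8692 - 0.05*11.4768 = 2.2954
  y_2 = 1.4473 - 0.05*14.473 = 0.7237
Step 3: grad_x = 2*2*2.2954 = 9.1814, grad_y = 2*5*0.7237 = 7.2365
  x_3 = 2.2954 - 0.05*9.1814 = 1.8363
  y_3 = 0.7237 - 0.05*7.2365 = 0.3618
Step 4: grad_x = 2*2*1.8363 = 7.3452, grad_y = 2*5*0.3618 = 3.6183
  x_4 = 1.8363 - 0.05*7.3452 = 1.469
  y_4 = 0.3618 - 0.05*3.6183 = 0.1809
Step 5: grad_x = 2*2*1.469 = 5.8761, grad_y = 2*5*0.1809 = 1.8091
  x_5 = 1.469 - 0.05*5.8761 = 1.1752
  y_5 = 0.1809 - 0.05*1.8091 = 0.0905
f(1.1752, 0.0905) = 2*1.1752^2 + 5*0.0905^2 = 2.8032


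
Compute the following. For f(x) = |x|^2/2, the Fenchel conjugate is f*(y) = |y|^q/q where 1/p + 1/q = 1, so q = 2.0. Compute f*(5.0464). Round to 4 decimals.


The conjugate exponent q satisfies 1/p + 1/q = 1.
p = 2, so q = 2/(2 - 1) = 2.0
|y|^q = 5.0464^2.0 = 25.4662
f*(5.0464) = 25.4662 / 2.0 = 12.7331


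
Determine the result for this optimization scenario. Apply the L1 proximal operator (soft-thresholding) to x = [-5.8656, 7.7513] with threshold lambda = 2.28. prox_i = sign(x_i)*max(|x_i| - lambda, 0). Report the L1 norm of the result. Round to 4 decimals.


Soft-thresholding with lambda = 2.28:
prox(-5.8656) = sign(-5.8656)*max(|-5.8656| - 2.28, 0) = -3.5856
prox(7.7513) = sign(7.7513)*max(|7.7513| - 2.28, 0) = 5.4713
prox(x) = [-3.5856, 5.4713]
||prox(x)||_1 = 3.5856 + 5.4713 = 9.0569


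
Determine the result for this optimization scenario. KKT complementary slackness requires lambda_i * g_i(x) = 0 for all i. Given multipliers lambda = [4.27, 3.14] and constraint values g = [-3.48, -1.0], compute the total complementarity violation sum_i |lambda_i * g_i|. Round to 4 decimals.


KKT complementary slackness check:
lambda_1 * g_1 = 4.27 * -3.48 = -14.8596
lambda_2 * g_2 = 3.14 * -1.0 = -3.14
Total violation = 14.8596 + 3.14 = 17.9996


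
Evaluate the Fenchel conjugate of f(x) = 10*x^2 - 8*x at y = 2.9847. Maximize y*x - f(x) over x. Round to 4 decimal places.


f*(y) = sup_x {y*x - a*x^2 - b*x} = sup_x {(y-b)*x - a*x^2}
FOC: (y - b) - 2a*x = 0 => x* = (y - b)/(2a)
x* = (2.9847 + 8)/(2*10) = 0.5492
f*(2.9847) = (y-b)^2/(4a) = (2.9847 + 8)^2/(4*10)
= 120.6636/40 = 3.0166


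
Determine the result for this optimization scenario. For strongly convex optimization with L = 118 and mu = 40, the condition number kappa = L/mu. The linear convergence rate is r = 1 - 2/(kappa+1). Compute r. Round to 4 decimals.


Step 1: Compute the condition number.
kappa = L/mu = 118/40 = 2.95
Step 2: Compute the convergence rate.
r = 1 - 2/(kappa + 1) = 1 - 2*mu/(L + mu) = (L - mu)/(L + mu) = 78/158 = 0.4937


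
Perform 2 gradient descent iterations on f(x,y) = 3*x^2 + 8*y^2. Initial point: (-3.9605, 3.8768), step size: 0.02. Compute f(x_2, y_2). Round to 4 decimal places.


Gradient descent on f(x,y) = 3*x^2 + 8*y^2.
Starting point: (-3.9605, 3.8768), alpha = 0.02
Step 1: grad_x = 2*3*-3.9605 = -23.763, grad_y = 2*8*3.8768 = 62.0288
  x_1 = -3.9605 - 0.02*-23.763 = -3.4852
  y_1 = 3.8768 - 0.02*62.0288 = 2.6362
Step 2: grad_x = 2*3*-3.4852 = -20.9114, grad_y = 2*8*2.6362 = 42.1796
  x_2 = -3.4852 - 0.02*-20.9114 = -3.067
  y_2 = 2.6362 - 0.02*42.1796 = 1.7926
f(-3.067, 1.7926) = 3*(-3.067)^2 + 8*1.7926^2 = 53.9279


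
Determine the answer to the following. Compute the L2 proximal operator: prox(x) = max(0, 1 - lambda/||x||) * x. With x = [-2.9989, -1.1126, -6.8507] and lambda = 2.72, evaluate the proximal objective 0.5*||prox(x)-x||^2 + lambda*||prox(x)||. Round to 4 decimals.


Step 1: Compute ||x||.
||x|| = 7.5606
Step 2: Compute scaling factor.
scale = max(0, 1 - 2.72/7.5606) = 0.6402
Step 3: prox(x) = [-1.92, -0.7123, -4.3861]
||prox(x)|| = 4.8406
Step 4: Proximal objective.
0.5*||prox-x||^2 = 3.6992
lambda*||prox|| = 13.1664
Total = 16.8658


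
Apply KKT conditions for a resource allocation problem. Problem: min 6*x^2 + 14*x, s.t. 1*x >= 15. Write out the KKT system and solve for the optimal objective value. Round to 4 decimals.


Step 1: Try lambda = 0 (constraint inactive).
x_unc = -14/(2*6) = -1.1667
Check: 1*-1.1667 = -1.1667 < 15 -- violated!
Step 2: Constraint must be active: 1*x = 15
x* = 15/1 = 15.0
lambda = (2*6*15.0 + 14)/1 = 194.0
Step 3: Compute optimal value.
f(x*) = 6*15.0^2 + 14*15.0 = 1560.0


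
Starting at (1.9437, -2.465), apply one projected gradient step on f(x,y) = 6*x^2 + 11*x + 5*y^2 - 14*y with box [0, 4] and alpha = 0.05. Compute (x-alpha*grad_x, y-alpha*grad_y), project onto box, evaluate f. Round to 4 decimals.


Step 1: Compute gradient at (1.9437, -2.465).
grad_x = 2*6*1.9437 + 11 = 34.3244
grad_y = 2*5*-2.465 - 14 = -38.65
Step 2: Gradient step.
x_raw = 1.9437 - 0.05*34.3244 = 0.2275
y_raw = -2.465 - 0.05*-38.65 = -0.5325
Step 3: Project onto [0, 4].
x_proj = clip(0.2275) = 0.2275
y_proj = clip(-0.5325) = 0.0
Step 4: Evaluate f.
f(0.2275, 0.0) = 2.8128


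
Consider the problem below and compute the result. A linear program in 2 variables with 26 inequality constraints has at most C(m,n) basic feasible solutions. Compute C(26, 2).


Each vertex corresponds to some choice of n active constraints out of m, so the number of vertices is at most C(m, n) = m! / (n!(m-n)!).
m = 26, n = 2
Numerator: 26 * 25
Denominator: 2! = 2
C(26, 2) = 325


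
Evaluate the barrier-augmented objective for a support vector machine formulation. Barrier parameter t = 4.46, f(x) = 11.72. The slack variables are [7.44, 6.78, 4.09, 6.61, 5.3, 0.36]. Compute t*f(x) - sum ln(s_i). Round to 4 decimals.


Step 1: Compute log-barrier.
ln values: [2.0069, 1.914, 1.4085, 1.8886, 1.6677, -1.0217]
phi = -(2.0069 + 1.914 + 1.4085 + 1.8886 + 1.6677 - 1.0217) = -7.864
Step 2: Compute augmented objective.
t*f(x) = 4.46*11.72 = 52.2712
Total = 52.2712 - 7.864 = 44.4072


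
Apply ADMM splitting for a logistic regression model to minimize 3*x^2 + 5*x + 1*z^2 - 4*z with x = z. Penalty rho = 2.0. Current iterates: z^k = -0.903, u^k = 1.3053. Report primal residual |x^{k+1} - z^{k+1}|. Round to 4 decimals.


ADMM iteration with rho = 2.0, z^k = -0.903, u^k = 1.3053
Step 1: x-update.
Minimize 3*x^2 + 5*x + (2.0/2)*(x + 0.903 + 1.3053)^2
FOC: (2*3 + 2.0)*x = -5 + 2.0*(-0.903 - 1.3053)
x^{k+1} = -1.1771
Step 2: z-update.
Minimize 1*z^2 - 4*z + (2.0/2)*(-1.1771 - z + 1.3053)^2
FOC: (2*1 + 2.0)*z = 4 + 2.0*(-1.1771 + 1.3053)
z^{k+1} = 1.0641
Step 3: u-update.
u^{k+1} = 1.3053 - 1.1771 - 1.0641 = -0.9359
Step 4: Primal residual = |-1.1771 - 1.0641| = 2.2412


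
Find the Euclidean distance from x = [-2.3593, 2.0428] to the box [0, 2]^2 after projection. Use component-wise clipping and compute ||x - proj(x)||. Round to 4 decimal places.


Project each component onto [0, 2].
clip(-2.3593) = 0.0, clip(2.0428) = 2.0
Projection = [0.0, 2.0]
Squared diffs: [5.5663, 0.0018]
Distance = sqrt(5.5681) = 2.3597


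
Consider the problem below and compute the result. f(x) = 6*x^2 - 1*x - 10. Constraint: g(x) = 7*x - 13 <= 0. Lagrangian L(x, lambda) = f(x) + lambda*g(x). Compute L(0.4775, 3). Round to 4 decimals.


Step 1: Evaluate f(x).
f(0.4775) = 6*0.4775^2 - 1*0.4775 - 10 = -9.1095
Step 2: Evaluate g(x).
g(0.4775) = 7*0.4775 - 13 = -9.6575
Step 3: Compute Lagrangian.
L = -9.1095 + 3*-9.6575 = -38.082
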